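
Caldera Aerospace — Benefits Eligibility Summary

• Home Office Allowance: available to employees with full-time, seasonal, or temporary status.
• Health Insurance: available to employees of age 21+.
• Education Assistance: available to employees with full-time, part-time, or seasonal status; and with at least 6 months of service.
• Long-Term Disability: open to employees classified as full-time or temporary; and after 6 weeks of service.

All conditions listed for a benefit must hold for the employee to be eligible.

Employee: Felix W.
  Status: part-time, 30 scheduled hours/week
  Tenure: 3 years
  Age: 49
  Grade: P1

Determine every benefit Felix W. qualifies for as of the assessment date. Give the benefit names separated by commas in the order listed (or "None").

Health Insurance, Education Assistance

Home Office Allowance — status part-time ✗ (requires full-time, seasonal, or temporary) → not eligible.
Health Insurance — age 49 ≥ 21 ✓ → eligible.
Education Assistance — status part-time ✓; service 3 years ≥ 6 months (≈180 days) ✓ → eligible.
Long-Term Disability — status part-time ✗ (requires full-time or temporary) → not eligible.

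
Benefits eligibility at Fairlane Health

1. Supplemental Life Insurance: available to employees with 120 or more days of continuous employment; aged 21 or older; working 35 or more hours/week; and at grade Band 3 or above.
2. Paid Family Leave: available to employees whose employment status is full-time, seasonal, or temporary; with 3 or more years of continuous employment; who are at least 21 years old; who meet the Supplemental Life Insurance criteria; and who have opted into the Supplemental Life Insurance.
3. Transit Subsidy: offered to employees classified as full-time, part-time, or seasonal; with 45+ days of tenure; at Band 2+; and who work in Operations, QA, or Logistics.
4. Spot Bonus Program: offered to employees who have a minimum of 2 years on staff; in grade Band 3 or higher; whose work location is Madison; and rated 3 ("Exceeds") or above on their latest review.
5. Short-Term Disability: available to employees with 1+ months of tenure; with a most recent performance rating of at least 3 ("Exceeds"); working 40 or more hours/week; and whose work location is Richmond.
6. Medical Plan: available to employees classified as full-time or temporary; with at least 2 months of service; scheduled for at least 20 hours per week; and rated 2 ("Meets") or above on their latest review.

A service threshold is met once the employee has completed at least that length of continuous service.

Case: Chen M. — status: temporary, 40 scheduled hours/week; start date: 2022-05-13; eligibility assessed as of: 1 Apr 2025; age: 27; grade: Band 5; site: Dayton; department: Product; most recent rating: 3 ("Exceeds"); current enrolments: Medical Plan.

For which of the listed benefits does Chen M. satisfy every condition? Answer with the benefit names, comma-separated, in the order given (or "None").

Service from 2022-05-13 to 1 Apr 2025: 1054 days.
Supplemental Life Insurance — service 1054 days ≥ 120 days ✓; age 27 ≥ 21 ✓; 40 hrs/wk ≥ 35 ✓; grade Band 5 ≥ Band 3 ✓ → eligible.
Paid Family Leave — status temporary ✓; service 1054 days < 3 years (≈1095 days) ✗ → not eligible.
Transit Subsidy — status temporary ✗ (requires full-time, part-time, or seasonal) → not eligible.
Spot Bonus Program — service 1054 days ≥ 2 years (≈730 days) ✓; grade Band 5 ≥ Band 3 ✓; site Dayton ✗ (not Madison) → not eligible.
Short-Term Disability — service 1054 days ≥ 1 month (≈30 days) ✓; rating 3 ≥ 3 ✓; 40 hrs/wk ≥ 40 ✓; site Dayton ✗ (not Richmond) → not eligible.
Medical Plan — status temporary ✓; service 1054 days ≥ 2 months (≈60 days) ✓; 40 hrs/wk ≥ 20 ✓; rating 3 ≥ 2 ✓ → eligible.

Supplemental Life Insurance, Medical Plan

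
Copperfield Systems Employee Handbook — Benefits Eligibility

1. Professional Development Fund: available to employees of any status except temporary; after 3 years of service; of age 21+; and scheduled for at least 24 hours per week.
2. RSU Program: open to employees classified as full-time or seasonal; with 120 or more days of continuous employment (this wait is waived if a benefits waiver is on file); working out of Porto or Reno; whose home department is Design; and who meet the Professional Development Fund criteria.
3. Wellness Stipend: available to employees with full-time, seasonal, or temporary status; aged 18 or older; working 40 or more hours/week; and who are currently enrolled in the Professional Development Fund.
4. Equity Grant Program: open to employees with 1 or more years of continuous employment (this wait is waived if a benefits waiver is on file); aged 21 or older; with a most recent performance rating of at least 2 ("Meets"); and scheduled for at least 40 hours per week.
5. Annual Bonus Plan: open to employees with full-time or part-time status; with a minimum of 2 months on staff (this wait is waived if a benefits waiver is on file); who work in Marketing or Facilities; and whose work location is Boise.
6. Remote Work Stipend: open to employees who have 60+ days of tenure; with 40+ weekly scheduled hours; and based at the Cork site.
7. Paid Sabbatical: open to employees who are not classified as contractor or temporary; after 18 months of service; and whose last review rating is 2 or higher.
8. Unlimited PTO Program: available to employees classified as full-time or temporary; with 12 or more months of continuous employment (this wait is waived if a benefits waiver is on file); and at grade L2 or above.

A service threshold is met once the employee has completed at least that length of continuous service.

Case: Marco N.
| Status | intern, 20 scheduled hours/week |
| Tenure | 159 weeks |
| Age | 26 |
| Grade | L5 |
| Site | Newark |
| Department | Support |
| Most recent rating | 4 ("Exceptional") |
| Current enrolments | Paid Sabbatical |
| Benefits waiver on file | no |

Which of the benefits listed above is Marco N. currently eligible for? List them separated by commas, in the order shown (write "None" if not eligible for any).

Paid Sabbatical

Professional Development Fund — status intern ✓ (not excluded); service 159 weeks ≥ 3 years (≈1095 days) ✓; age 26 ≥ 21 ✓; 20 hrs/wk < 24 ✗ → not eligible.
RSU Program — status intern ✗ (requires full-time or seasonal) → not eligible.
Wellness Stipend — status intern ✗ (requires full-time, seasonal, or temporary) → not eligible.
Equity Grant Program — no waiver, service 159 weeks ≥ 1 year (≈365 days) ✓; age 26 ≥ 21 ✓; rating 4 ≥ 2 ✓; 20 hrs/wk < 40 ✗ → not eligible.
Annual Bonus Plan — status intern ✗ (requires full-time or part-time) → not eligible.
Remote Work Stipend — service 159 weeks ≥ 60 days ✓; 20 hrs/wk < 40 ✗ → not eligible.
Paid Sabbatical — status intern ✓ (not excluded); service 159 weeks ≥ 18 months (≈540 days) ✓; rating 4 ≥ 2 ✓ → eligible.
Unlimited PTO Program — status intern ✗ (requires full-time or temporary) → not eligible.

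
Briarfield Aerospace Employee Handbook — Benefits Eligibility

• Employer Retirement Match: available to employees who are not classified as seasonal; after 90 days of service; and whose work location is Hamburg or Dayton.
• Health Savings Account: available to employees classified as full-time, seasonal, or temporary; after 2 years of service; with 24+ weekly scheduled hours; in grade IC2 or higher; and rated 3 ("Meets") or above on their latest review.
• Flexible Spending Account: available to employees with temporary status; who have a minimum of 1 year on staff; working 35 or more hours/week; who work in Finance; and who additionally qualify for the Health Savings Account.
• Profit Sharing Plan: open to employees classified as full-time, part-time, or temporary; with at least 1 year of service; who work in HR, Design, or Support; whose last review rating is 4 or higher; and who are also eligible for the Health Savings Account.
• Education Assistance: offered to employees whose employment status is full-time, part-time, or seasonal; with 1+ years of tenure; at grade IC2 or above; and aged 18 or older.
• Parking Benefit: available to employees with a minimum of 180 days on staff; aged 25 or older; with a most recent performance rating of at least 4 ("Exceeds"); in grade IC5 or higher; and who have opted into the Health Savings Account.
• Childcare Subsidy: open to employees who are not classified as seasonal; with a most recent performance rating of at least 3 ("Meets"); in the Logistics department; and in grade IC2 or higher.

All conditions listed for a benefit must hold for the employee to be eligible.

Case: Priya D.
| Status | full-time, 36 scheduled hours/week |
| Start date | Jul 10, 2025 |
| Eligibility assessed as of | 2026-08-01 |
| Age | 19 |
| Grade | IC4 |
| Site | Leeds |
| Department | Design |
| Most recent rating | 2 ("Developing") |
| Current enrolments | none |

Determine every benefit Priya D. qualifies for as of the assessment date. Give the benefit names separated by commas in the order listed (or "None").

Service from Jul 10, 2025 to 2026-08-01: 387 days.
Employer Retirement Match — status full-time ✓ (not excluded); service 387 days ≥ 90 days ✓; site Leeds ✗ (not Hamburg or Dayton) → not eligible.
Health Savings Account — status full-time ✓; service 387 days < 2 years (≈730 days) ✗ → not eligible.
Flexible Spending Account — status full-time ✗ (requires temporary) → not eligible.
Profit Sharing Plan — status full-time ✓; service 387 days ≥ 1 year (≈365 days) ✓; dept Design ✓; rating 2 < 4 ✗ → not eligible.
Education Assistance — status full-time ✓; service 387 days ≥ 1 year (≈365 days) ✓; grade IC4 ≥ IC2 ✓; age 19 ≥ 18 ✓ → eligible.
Parking Benefit — service 387 days ≥ 180 days ✓; age 19 < 25 ✗ → not eligible.
Childcare Subsidy — status full-time ✓ (not excluded); rating 2 < 3 ✗ → not eligible.

Education Assistance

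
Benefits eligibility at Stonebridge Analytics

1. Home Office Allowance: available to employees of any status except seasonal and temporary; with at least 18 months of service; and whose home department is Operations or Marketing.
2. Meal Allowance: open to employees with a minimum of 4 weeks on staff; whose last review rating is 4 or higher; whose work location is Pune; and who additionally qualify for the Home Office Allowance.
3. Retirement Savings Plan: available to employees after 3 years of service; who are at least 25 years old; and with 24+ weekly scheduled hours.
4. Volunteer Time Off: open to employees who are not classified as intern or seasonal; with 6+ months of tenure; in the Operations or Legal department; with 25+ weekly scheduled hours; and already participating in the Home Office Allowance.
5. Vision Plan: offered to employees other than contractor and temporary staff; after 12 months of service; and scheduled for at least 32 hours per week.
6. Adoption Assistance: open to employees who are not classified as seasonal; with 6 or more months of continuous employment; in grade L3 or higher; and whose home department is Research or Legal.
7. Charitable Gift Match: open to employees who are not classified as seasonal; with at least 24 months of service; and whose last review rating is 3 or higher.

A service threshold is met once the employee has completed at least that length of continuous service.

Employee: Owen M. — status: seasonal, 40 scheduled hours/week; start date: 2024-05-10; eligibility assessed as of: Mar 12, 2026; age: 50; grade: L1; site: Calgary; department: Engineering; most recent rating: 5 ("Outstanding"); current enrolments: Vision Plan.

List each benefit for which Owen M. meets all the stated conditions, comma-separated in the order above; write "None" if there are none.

Service from 2024-05-10 to Mar 12, 2026: 671 days.
Home Office Allowance — status seasonal ✗ (excluded) → not eligible.
Meal Allowance — service 671 days ≥ 4 weeks (≈28 days) ✓; rating 5 ≥ 4 ✓; site Calgary ✗ (not Pune) → not eligible.
Retirement Savings Plan — service 671 days < 3 years (≈1095 days) ✗ → not eligible.
Volunteer Time Off — status seasonal ✗ (excluded) → not eligible.
Vision Plan — status seasonal ✓ (not excluded); service 671 days ≥ 12 months (≈360 days) ✓; 40 hrs/wk ≥ 32 ✓ → eligible.
Adoption Assistance — status seasonal ✗ (excluded) → not eligible.
Charitable Gift Match — status seasonal ✗ (excluded) → not eligible.

Vision Plan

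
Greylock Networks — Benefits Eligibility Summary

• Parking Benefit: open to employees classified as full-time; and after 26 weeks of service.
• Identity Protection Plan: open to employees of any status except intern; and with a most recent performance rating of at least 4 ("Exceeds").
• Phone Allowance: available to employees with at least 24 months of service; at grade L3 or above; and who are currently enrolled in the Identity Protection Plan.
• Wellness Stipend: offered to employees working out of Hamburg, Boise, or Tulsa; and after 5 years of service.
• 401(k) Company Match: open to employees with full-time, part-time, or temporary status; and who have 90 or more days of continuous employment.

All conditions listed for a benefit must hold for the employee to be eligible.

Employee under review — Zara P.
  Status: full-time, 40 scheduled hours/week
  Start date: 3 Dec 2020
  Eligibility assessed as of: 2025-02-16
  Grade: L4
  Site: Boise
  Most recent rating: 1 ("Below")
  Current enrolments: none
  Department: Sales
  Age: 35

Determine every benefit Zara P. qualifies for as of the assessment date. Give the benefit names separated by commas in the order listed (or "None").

Parking Benefit, 401(k) Company Match

Service from 3 Dec 2020 to 2025-02-16: 1536 days.
Parking Benefit — status full-time ✓; service 1536 days ≥ 26 weeks (≈182 days) ✓ → eligible.
Identity Protection Plan — status full-time ✓ (not excluded); rating 1 < 4 ✗ → not eligible.
Phone Allowance — service 1536 days ≥ 24 months (≈720 days) ✓; grade L4 ≥ L3 ✓; not enrolled in Identity Protection Plan ✗ → not eligible.
Wellness Stipend — site Boise ✓; service 1536 days < 5 years (≈1825 days) ✗ → not eligible.
401(k) Company Match — status full-time ✓; service 1536 days ≥ 90 days ✓ → eligible.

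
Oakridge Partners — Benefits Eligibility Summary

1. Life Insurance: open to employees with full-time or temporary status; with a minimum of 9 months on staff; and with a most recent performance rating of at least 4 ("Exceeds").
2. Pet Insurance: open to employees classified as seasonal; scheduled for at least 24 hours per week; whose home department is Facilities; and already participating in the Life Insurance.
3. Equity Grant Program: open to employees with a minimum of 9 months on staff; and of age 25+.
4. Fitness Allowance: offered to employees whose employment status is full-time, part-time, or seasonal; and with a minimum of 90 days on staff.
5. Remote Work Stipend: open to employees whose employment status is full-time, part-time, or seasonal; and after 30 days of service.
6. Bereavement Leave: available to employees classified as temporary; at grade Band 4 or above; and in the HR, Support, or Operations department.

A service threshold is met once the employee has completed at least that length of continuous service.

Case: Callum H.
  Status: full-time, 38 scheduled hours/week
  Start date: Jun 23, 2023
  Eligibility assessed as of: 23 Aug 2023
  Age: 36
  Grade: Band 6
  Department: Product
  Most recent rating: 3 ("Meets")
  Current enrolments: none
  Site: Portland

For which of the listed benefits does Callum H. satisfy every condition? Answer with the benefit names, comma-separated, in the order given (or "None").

Remote Work Stipend

Service from Jun 23, 2023 to 23 Aug 2023: 61 days.
Life Insurance — status full-time ✓; service 61 days < 9 months (≈270 days) ✗ → not eligible.
Pet Insurance — status full-time ✗ (requires seasonal) → not eligible.
Equity Grant Program — service 61 days < 9 months (≈270 days) ✗ → not eligible.
Fitness Allowance — status full-time ✓; service 61 days < 90 days ✗ → not eligible.
Remote Work Stipend — status full-time ✓; service 61 days ≥ 30 days ✓ → eligible.
Bereavement Leave — status full-time ✗ (requires temporary) → not eligible.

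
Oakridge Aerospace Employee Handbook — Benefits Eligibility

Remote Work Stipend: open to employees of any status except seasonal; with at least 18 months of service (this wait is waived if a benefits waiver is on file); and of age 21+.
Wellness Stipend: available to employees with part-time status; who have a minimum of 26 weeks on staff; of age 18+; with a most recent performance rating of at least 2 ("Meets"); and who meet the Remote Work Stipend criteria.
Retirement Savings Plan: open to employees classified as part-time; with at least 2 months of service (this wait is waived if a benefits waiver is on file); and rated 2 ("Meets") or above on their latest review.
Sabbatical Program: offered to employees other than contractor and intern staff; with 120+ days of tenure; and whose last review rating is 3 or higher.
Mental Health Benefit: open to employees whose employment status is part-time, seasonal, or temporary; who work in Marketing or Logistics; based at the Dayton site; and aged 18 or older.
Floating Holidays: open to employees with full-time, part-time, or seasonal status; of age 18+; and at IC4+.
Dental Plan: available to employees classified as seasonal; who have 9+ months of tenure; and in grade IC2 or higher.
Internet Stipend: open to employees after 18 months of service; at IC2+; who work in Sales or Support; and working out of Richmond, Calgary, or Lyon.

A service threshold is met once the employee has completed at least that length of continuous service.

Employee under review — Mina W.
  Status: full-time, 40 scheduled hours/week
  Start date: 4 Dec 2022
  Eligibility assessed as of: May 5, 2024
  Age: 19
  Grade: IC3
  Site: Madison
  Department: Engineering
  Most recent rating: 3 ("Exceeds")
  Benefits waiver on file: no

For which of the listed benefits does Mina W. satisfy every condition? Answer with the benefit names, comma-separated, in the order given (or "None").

Sabbatical Program

Service from 4 Dec 2022 to May 5, 2024: 518 days.
Remote Work Stipend — status full-time ✓ (not excluded); no waiver, service 518 days < 18 months (≈540 days) ✗ → not eligible.
Wellness Stipend — status full-time ✗ (requires part-time) → not eligible.
Retirement Savings Plan — status full-time ✗ (requires part-time) → not eligible.
Sabbatical Program — status full-time ✓ (not excluded); service 518 days ≥ 120 days ✓; rating 3 ≥ 3 ✓ → eligible.
Mental Health Benefit — status full-time ✗ (requires part-time, seasonal, or temporary) → not eligible.
Floating Holidays — status full-time ✓; age 19 ≥ 18 ✓; grade IC3 < IC4 ✗ → not eligible.
Dental Plan — status full-time ✗ (requires seasonal) → not eligible.
Internet Stipend — service 518 days < 18 months (≈540 days) ✗ → not eligible.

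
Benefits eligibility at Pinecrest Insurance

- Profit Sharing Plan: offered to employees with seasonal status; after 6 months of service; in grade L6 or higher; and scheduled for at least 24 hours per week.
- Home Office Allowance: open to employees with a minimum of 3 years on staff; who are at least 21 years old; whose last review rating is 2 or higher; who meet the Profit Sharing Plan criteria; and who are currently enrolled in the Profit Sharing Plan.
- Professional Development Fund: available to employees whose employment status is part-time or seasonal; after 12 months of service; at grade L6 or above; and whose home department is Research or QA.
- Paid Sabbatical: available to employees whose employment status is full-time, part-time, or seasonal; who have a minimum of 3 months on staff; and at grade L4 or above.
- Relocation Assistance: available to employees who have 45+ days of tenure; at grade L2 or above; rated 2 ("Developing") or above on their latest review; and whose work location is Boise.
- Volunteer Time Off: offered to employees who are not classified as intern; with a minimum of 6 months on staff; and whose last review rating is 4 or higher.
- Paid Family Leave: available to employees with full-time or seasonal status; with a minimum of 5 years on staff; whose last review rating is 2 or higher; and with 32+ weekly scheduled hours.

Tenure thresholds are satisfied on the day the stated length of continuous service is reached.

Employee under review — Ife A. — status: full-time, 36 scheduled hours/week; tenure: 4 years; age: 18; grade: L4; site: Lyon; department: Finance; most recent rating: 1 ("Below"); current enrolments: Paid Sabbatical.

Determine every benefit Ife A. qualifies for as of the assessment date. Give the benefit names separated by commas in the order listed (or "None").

Paid Sabbatical

Profit Sharing Plan — status full-time ✗ (requires seasonal) → not eligible.
Home Office Allowance — service 4 years ≥ 3 years ✓; age 18 < 21 ✗ → not eligible.
Professional Development Fund — status full-time ✗ (requires part-time or seasonal) → not eligible.
Paid Sabbatical — status full-time ✓; service 4 years ≥ 3 months (≈90 days) ✓; grade L4 ≥ L4 ✓ → eligible.
Relocation Assistance — service 4 years ≥ 45 days ✓; grade L4 ≥ L2 ✓; rating 1 < 2 ✗ → not eligible.
Volunteer Time Off — status full-time ✓ (not excluded); service 4 years ≥ 6 months (≈180 days) ✓; rating 1 < 4 ✗ → not eligible.
Paid Family Leave — status full-time ✓; service 4 years < 5 years ✗ → not eligible.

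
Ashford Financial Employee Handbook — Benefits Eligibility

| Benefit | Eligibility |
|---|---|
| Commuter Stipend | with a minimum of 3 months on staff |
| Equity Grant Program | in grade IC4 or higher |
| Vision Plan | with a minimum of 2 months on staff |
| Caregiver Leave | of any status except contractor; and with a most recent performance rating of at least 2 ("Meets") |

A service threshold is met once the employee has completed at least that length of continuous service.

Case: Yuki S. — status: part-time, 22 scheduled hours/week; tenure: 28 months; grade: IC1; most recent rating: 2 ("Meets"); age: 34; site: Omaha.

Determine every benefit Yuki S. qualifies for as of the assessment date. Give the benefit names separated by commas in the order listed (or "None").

Commuter Stipend, Vision Plan, Caregiver Leave

Commuter Stipend — service 28 months ≥ 3 months ✓ → eligible.
Equity Grant Program — grade IC1 < IC4 ✗ → not eligible.
Vision Plan — service 28 months ≥ 2 months ✓ → eligible.
Caregiver Leave — status part-time ✓ (not excluded); rating 2 ≥ 2 ✓ → eligible.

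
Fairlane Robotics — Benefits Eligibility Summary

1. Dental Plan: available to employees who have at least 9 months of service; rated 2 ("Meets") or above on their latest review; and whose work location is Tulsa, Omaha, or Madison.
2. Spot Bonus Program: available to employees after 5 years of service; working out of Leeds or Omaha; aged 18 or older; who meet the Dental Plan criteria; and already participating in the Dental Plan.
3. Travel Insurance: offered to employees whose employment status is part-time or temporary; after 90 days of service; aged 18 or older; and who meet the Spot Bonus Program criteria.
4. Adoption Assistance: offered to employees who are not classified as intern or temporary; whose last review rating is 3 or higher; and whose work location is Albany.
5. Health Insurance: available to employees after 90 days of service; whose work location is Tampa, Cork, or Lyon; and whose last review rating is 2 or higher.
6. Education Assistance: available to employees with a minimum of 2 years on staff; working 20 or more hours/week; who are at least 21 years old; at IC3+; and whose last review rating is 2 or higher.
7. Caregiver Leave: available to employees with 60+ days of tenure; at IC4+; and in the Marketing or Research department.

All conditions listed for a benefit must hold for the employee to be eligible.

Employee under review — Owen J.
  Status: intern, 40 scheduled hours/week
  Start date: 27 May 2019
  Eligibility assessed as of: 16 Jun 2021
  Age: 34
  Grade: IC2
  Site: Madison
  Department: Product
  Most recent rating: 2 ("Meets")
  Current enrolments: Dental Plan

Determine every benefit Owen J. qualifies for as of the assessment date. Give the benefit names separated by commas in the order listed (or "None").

Service from 27 May 2019 to 16 Jun 2021: 751 days.
Dental Plan — service 751 days ≥ 9 months (≈270 days) ✓; rating 2 ≥ 2 ✓; site Madison ✓ → eligible.
Spot Bonus Program — service 751 days < 5 years (≈1825 days) ✗ → not eligible.
Travel Insurance — status intern ✗ (requires part-time or temporary) → not eligible.
Adoption Assistance — status intern ✗ (excluded) → not eligible.
Health Insurance — service 751 days ≥ 90 days ✓; site Madison ✗ (not Tampa, Cork, or Lyon) → not eligible.
Education Assistance — service 751 days ≥ 2 years (≈730 days) ✓; 40 hrs/wk ≥ 20 ✓; age 34 ≥ 21 ✓; grade IC2 < IC3 ✗ → not eligible.
Caregiver Leave — service 751 days ≥ 60 days ✓; grade IC2 < IC4 ✗ → not eligible.

Dental Plan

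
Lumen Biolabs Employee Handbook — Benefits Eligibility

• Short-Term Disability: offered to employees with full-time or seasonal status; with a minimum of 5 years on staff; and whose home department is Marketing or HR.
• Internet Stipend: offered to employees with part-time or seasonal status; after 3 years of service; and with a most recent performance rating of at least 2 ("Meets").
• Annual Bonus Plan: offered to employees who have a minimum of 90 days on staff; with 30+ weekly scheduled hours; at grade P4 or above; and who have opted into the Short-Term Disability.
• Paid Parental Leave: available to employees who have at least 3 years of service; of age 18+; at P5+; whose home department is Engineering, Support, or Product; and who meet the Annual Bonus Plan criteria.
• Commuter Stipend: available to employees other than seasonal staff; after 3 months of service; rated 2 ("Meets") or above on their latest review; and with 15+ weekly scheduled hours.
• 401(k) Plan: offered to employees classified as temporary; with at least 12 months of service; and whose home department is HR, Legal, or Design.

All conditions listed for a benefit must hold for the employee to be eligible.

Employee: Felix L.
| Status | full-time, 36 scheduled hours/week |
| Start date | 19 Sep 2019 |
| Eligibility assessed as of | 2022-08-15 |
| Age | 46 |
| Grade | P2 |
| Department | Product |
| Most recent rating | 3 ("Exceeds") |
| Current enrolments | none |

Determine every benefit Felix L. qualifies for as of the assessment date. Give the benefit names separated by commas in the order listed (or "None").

Service from 19 Sep 2019 to 2022-08-15: 1061 days.
Short-Term Disability — status full-time ✓; service 1061 days < 5 years (≈1825 days) ✗ → not eligible.
Internet Stipend — status full-time ✗ (requires part-time or seasonal) → not eligible.
Annual Bonus Plan — service 1061 days ≥ 90 days ✓; 36 hrs/wk ≥ 30 ✓; grade P2 < P4 ✗ → not eligible.
Paid Parental Leave — service 1061 days < 3 years (≈1095 days) ✗ → not eligible.
Commuter Stipend — status full-time ✓ (not excluded); service 1061 days ≥ 3 months (≈90 days) ✓; rating 3 ≥ 2 ✓; 36 hrs/wk ≥ 15 ✓ → eligible.
401(k) Plan — status full-time ✗ (requires temporary) → not eligible.

Commuter Stipend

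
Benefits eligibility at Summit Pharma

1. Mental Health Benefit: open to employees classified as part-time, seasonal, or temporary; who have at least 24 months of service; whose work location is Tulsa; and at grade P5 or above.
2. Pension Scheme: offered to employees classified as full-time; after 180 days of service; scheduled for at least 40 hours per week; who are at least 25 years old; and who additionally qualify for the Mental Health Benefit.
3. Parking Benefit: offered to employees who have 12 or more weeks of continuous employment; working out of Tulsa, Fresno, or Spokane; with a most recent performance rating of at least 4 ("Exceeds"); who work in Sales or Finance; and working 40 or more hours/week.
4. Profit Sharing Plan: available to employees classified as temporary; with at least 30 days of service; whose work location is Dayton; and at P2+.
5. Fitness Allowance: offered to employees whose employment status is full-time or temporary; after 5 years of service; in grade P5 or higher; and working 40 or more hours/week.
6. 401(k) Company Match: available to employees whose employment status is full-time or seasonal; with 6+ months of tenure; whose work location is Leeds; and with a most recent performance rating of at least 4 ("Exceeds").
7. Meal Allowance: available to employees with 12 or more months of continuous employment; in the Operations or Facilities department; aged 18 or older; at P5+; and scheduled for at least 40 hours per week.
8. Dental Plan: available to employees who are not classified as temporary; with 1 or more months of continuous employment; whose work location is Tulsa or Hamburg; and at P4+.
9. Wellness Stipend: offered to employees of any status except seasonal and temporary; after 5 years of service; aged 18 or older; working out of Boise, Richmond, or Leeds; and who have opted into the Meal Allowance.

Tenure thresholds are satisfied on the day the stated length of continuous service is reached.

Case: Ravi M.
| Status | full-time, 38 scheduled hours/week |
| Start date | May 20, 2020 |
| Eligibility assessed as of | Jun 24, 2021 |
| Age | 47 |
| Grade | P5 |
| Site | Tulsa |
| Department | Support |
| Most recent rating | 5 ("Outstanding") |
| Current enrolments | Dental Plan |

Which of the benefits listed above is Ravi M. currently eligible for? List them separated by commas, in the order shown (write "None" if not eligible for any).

Dental Plan

Service from May 20, 2020 to Jun 24, 2021: 400 days.
Mental Health Benefit — status full-time ✗ (requires part-time, seasonal, or temporary) → not eligible.
Pension Scheme — status full-time ✓; service 400 days ≥ 180 days ✓; 38 hrs/wk < 40 ✗ → not eligible.
Parking Benefit — service 400 days ≥ 12 weeks (≈84 days) ✓; site Tulsa ✓; rating 5 ≥ 4 ✓; dept Support ✗ → not eligible.
Profit Sharing Plan — status full-time ✗ (requires temporary) → not eligible.
Fitness Allowance — status full-time ✓; service 400 days < 5 years (≈1825 days) ✗ → not eligible.
401(k) Company Match — status full-time ✓; service 400 days ≥ 6 months (≈180 days) ✓; site Tulsa ✗ (not Leeds) → not eligible.
Meal Allowance — service 400 days ≥ 12 months (≈360 days) ✓; dept Support ✗ → not eligible.
Dental Plan — status full-time ✓ (not excluded); service 400 days ≥ 1 month (≈30 days) ✓; site Tulsa ✓; grade P5 ≥ P4 ✓ → eligible.
Wellness Stipend — status full-time ✓ (not excluded); service 400 days < 5 years (≈1825 days) ✗ → not eligible.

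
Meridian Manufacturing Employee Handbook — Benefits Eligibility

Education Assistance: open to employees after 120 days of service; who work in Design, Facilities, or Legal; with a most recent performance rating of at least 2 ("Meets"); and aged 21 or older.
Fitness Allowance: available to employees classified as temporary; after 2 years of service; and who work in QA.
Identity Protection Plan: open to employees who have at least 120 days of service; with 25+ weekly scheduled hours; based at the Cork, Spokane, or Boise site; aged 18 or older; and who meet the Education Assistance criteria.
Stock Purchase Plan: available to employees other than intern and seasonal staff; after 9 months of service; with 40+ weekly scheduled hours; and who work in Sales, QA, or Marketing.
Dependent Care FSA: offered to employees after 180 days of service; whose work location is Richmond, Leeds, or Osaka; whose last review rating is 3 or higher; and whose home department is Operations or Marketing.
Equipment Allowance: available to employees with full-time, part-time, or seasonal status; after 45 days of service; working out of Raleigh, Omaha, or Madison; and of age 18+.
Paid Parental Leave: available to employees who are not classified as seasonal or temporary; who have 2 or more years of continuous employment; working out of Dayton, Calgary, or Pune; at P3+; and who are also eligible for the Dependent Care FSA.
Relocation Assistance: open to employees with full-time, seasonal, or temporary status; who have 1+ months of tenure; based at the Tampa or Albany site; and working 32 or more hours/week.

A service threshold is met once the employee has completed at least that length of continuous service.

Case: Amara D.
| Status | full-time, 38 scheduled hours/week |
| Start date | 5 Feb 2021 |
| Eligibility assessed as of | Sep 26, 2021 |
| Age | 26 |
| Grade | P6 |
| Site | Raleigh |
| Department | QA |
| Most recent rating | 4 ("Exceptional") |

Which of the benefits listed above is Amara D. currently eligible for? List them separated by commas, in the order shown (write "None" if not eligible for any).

Service from 5 Feb 2021 to Sep 26, 2021: 233 days.
Education Assistance — service 233 days ≥ 120 days ✓; dept QA ✗ → not eligible.
Fitness Allowance — status full-time ✗ (requires temporary) → not eligible.
Identity Protection Plan — service 233 days ≥ 120 days ✓; 38 hrs/wk ≥ 25 ✓; site Raleigh ✗ (not Cork, Spokane, or Boise) → not eligible.
Stock Purchase Plan — status full-time ✓ (not excluded); service 233 days < 9 months (≈270 days) ✗ → not eligible.
Dependent Care FSA — service 233 days ≥ 180 days ✓; site Raleigh ✗ (not Richmond, Leeds, or Osaka) → not eligible.
Equipment Allowance — status full-time ✓; service 233 days ≥ 45 days ✓; site Raleigh ✓; age 26 ≥ 18 ✓ → eligible.
Paid Parental Leave — status full-time ✓ (not excluded); service 233 days < 2 years (≈730 days) ✗ → not eligible.
Relocation Assistance — status full-time ✓; service 233 days ≥ 1 month (≈30 days) ✓; site Raleigh ✗ (not Tampa or Albany) → not eligible.

Equipment Allowance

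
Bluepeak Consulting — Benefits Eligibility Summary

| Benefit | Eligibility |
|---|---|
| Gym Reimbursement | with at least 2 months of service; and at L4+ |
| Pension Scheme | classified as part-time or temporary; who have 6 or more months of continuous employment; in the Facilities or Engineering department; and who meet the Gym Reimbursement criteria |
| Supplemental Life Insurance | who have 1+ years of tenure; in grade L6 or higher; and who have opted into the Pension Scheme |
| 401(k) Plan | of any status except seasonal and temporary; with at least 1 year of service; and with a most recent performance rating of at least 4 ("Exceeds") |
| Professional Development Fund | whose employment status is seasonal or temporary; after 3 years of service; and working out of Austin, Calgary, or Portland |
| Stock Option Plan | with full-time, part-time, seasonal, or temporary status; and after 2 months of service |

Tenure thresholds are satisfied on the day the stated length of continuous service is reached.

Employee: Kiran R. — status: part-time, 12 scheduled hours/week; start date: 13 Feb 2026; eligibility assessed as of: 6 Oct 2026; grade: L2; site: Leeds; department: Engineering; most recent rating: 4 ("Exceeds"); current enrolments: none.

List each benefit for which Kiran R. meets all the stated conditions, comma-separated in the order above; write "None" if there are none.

Stock Option Plan

Service from 13 Feb 2026 to 6 Oct 2026: 235 days.
Gym Reimbursement — service 235 days ≥ 2 months (≈60 days) ✓; grade L2 < L4 ✗ → not eligible.
Pension Scheme — status part-time ✓; service 235 days ≥ 6 months (≈180 days) ✓; dept Engineering ✓; not eligible for Gym Reimbursement ✗ → not eligible.
Supplemental Life Insurance — service 235 days < 1 year (≈365 days) ✗ → not eligible.
401(k) Plan — status part-time ✓ (not excluded); service 235 days < 1 year (≈365 days) ✗ → not eligible.
Professional Development Fund — status part-time ✗ (requires seasonal or temporary) → not eligible.
Stock Option Plan — status part-time ✓; service 235 days ≥ 2 months (≈60 days) ✓ → eligible.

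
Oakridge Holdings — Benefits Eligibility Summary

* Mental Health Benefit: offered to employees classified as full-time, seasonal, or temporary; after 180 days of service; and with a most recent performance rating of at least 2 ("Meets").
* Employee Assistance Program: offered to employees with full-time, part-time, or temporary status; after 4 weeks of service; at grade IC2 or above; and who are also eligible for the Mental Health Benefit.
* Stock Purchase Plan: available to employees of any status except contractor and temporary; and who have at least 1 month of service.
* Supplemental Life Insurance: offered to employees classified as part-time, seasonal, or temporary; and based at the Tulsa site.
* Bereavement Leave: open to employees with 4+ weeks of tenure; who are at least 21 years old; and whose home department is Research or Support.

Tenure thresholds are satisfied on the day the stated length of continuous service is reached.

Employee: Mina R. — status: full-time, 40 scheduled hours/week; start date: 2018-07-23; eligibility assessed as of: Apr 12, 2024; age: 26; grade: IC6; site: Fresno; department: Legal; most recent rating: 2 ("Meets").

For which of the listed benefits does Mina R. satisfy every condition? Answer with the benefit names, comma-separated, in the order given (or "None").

Service from 2018-07-23 to Apr 12, 2024: 2090 days.
Mental Health Benefit — status full-time ✓; service 2090 days ≥ 180 days ✓; rating 2 ≥ 2 ✓ → eligible.
Employee Assistance Program — status full-time ✓; service 2090 days ≥ 4 weeks (≈28 days) ✓; grade IC6 ≥ IC2 ✓; eligible for Mental Health Benefit ✓ → eligible.
Stock Purchase Plan — status full-time ✓ (not excluded); service 2090 days ≥ 1 month (≈30 days) ✓ → eligible.
Supplemental Life Insurance — status full-time ✗ (requires part-time, seasonal, or temporary) → not eligible.
Bereavement Leave — service 2090 days ≥ 4 weeks (≈28 days) ✓; age 26 ≥ 21 ✓; dept Legal ✗ → not eligible.

Mental Health Benefit, Employee Assistance Program, Stock Purchase Plan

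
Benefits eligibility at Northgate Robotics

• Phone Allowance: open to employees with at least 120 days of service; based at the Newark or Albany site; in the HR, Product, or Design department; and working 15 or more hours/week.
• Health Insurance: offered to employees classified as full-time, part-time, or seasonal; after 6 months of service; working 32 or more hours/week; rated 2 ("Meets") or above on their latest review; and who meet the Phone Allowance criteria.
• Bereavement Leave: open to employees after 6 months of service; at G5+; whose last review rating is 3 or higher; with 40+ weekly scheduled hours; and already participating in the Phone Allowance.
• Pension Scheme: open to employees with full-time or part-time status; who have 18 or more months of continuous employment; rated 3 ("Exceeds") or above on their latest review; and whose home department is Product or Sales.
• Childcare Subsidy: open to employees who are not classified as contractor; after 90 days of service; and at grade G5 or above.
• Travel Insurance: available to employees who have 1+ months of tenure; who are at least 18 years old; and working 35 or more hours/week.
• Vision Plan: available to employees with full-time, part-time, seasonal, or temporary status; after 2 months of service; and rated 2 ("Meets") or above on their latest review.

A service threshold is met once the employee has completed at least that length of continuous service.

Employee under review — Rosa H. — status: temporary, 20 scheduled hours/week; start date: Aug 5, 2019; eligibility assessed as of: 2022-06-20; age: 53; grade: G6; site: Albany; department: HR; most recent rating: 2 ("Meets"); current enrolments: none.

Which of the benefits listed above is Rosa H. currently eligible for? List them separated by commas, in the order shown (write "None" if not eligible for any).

Service from Aug 5, 2019 to 2022-06-20: 1050 days.
Phone Allowance — service 1050 days ≥ 120 days ✓; site Albany ✓; dept HR ✓; 20 hrs/wk ≥ 15 ✓ → eligible.
Health Insurance — status temporary ✗ (requires full-time, part-time, or seasonal) → not eligible.
Bereavement Leave — service 1050 days ≥ 6 months (≈180 days) ✓; grade G6 ≥ G5 ✓; rating 2 < 3 ✗ → not eligible.
Pension Scheme — status temporary ✗ (requires full-time or part-time) → not eligible.
Childcare Subsidy — status temporary ✓ (not excluded); service 1050 days ≥ 90 days ✓; grade G6 ≥ G5 ✓ → eligible.
Travel Insurance — service 1050 days ≥ 1 month (≈30 days) ✓; age 53 ≥ 18 ✓; 20 hrs/wk < 35 ✗ → not eligible.
Vision Plan — status temporary ✓; service 1050 days ≥ 2 months (≈60 days) ✓; rating 2 ≥ 2 ✓ → eligible.

Phone Allowance, Childcare Subsidy, Vision Plan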